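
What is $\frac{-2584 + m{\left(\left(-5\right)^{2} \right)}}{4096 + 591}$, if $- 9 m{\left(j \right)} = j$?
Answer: $- \frac{23281}{42183} \approx -0.5519$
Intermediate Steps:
$m{\left(j \right)} = - \frac{j}{9}$
$\frac{-2584 + m{\left(\left(-5\right)^{2} \right)}}{4096 + 591} = \frac{-2584 - \frac{\left(-5\right)^{2}}{9}}{4096 + 591} = \frac{-2584 - \frac{25}{9}}{4687} = \left(-2584 - \frac{25}{9}\right) \frac{1}{4687} = \left(- \frac{23281}{9}\right) \frac{1}{4687} = - \frac{23281}{42183}$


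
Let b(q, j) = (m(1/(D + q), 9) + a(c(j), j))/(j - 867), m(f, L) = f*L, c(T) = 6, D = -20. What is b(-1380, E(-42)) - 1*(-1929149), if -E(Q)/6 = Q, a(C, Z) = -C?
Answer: 553665765803/287000 ≈ 1.9291e+6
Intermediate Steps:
E(Q) = -6*Q
m(f, L) = L*f
b(q, j) = (-6 + 9/(-20 + q))/(-867 + j) (b(q, j) = (9/(-20 + q) - 1*6)/(j - 867) = (9/(-20 + q) - 6)/(-867 + j) = (-6 + 9/(-20 + q))/(-867 + j))
b(-1380, E(-42)) - 1*(-1929149) = 3*(43 - 2*(-1380))/((-867 - 6*(-42))*(-20 - 1380)) - 1*(-1929149) = 3*(43 + 2760)/((-867 + 252)*(-1400)) + 1929149 = 3*(-1/1400)*2803/(-615) + 1929149 = 3*(-1/615)*(-1/1400)*2803 + 1929149 = 2803/287000 + 1929149 = 553665765803/287000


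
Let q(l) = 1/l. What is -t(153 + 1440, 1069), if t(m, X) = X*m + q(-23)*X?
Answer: -39166022/23 ≈ -1.7029e+6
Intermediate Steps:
t(m, X) = -X/23 + X*m (t(m, X) = X*m + X/(-23) = X*m - X/23 = -X/23 + X*m)
-t(153 + 1440, 1069) = -1069*(-1/23 + (153 + 1440)) = -1069*(-1/23 + 1593) = -1069*36638/23 = -1*39166022/23 = -39166022/23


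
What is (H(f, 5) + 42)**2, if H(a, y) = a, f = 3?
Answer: 2025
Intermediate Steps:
(H(f, 5) + 42)**2 = (3 + 42)**2 = 45**2 = 2025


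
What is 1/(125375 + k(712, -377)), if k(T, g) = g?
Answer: 1/124998 ≈ 8.0001e-6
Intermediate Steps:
1/(125375 + k(712, -377)) = 1/(125375 - 377) = 1/124998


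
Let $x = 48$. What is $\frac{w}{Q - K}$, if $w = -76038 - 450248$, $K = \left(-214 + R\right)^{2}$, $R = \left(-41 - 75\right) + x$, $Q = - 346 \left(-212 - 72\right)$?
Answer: $- \frac{263143}{9370} \approx -28.084$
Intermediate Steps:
$Q = 98264$ ($Q = \left(-346\right) \left(-284\right) = 98264$)
$R = -68$ ($R = \left(-41 - 75\right) + 48 = -116 + 48 = -68$)
$K = 79524$ ($K = \left(-214 - 68\right)^{2} = \left(-282\right)^{2} = 79524$)
$w = -526286$ ($w = -76038 - 450248 = -526286$)
$\frac{w}{Q - K} = - \frac{526286}{98264 - 79524} = - \frac{526286}{18740} = \left(-526286\right) \frac{1}{18740} = - \frac{263143}{9370}$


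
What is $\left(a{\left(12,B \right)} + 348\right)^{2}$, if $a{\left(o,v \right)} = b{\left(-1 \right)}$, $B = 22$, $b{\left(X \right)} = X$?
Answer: $120409$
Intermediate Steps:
$a{\left(o,v \right)} = -1$
$\left(a{\left(12,B \right)} + 348\right)^{2} = \left(-1 + 348\right)^{2} = 347^{2} = 120409$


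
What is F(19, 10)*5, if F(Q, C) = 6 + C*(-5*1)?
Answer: -220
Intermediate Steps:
F(Q, C) = 6 - 5*C (F(Q, C) = 6 + C*(-5) = 6 - 5*C)
F(19, 10)*5 = (6 - 5*10)*5 = (6 - 50)*5 = -44*5 = -220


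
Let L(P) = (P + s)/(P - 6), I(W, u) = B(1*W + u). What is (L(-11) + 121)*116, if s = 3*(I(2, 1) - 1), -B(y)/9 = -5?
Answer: 224576/17 ≈ 13210.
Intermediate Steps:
B(y) = 45 (B(y) = -9*(-5) = 45)
I(W, u) = 45
s = 132 (s = 3*(45 - 1) = 3*44 = 132)
L(P) = (132 + P)/(-6 + P) (L(P) = (P + 132)/(P - 6) = (132 + P)/(-6 + P))
(L(-11) + 121)*116 = ((132 - 11)/(-6 - 11) + 121)*116 = (121/(-17) + 121)*116 = (-1/17*121 + 121)*116 = (-121/17 + 121)*116 = (1936/17)*116 = 224576/17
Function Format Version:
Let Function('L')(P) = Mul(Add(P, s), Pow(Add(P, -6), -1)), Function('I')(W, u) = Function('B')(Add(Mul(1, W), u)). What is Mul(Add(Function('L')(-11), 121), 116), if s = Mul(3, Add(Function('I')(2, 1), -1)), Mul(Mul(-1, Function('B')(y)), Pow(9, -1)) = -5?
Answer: Rational(224576, 17) ≈ 13210.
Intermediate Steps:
Function('B')(y) = 45 (Function('B')(y) = Mul(-9, -5) = 45)
Function('I')(W, u) = 45
s = 132 (s = Mul(3, Add(45, -1)) = Mul(3, 44) = 132)
Function('L')(P) = Mul(Pow(Add(-6, P), -1), Add(132, P)) (Function('L')(P) = Mul(Add(P, 132), Pow(Add(P, -6), -1)) = Mul(Add(132, P), Pow(Add(-6, P), -1)) = Mul(Pow(Add(-6, P), -1), Add(132, P)))
Mul(Add(Function('L')(-11), 121), 116) = Mul(Add(Mul(Pow(Add(-6, -11), -1), Add(132, -11)), 121), 116) = Mul(Add(Mul(Pow(-17, -1), 121), 121), 116) = Mul(Add(Mul(Rational(-1, 17), 121), 121), 116) = Mul(Add(Rational(-121, 17), 121), 116) = Mul(Rational(1936, 17), 116) = Rational(224576, 17)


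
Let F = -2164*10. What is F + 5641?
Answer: -15999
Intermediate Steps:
F = -21640
F + 5641 = -21640 + 5641 = -15999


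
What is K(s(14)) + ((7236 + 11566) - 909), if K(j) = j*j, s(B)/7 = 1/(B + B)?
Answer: 286289/16 ≈ 17893.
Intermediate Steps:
s(B) = 7/(2*B) (s(B) = 7/(B + B) = 7/((2*B)) = 7*(1/(2*B)) = 7/(2*B))
K(j) = j²
K(s(14)) + ((7236 + 11566) - 909) = ((7/2)/14)² + ((7236 + 11566) - 909) = ((7/2)*(1/14))² + (18802 - 909) = (¼)² + 17893 = 1/16 + 17893 = 286289/16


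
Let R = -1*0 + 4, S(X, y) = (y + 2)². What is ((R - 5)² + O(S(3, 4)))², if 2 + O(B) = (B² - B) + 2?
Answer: 1590121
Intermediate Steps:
S(X, y) = (2 + y)²
R = 4 (R = 0 + 4 = 4)
O(B) = B² - B (O(B) = -2 + ((B² - B) + 2) = -2 + (2 + B² - B) = B² - B)
((R - 5)² + O(S(3, 4)))² = ((4 - 5)² + (2 + 4)²*(-1 + (2 + 4)²))² = ((-1)² + 6²*(-1 + 6²))² = (1 + 36*(-1 + 36))² = (1 + 36*35)² = (1 + 1260)² = 1261² = 1590121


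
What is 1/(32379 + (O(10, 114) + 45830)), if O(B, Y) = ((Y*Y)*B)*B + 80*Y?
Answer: 1/1386929 ≈ 7.2102e-7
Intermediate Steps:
O(B, Y) = 80*Y + B²*Y² (O(B, Y) = (Y²*B)*B + 80*Y = (B*Y²)*B + 80*Y = B²*Y² + 80*Y = 80*Y + B²*Y²)
1/(32379 + (O(10, 114) + 45830)) = 1/(32379 + (114*(80 + 114*10²) + 45830)) = 1/(32379 + (114*(80 + 114*100) + 45830)) = 1/(32379 + (114*(80 + 11400) + 45830)) = 1/(32379 + (114*11480 + 45830)) = 1/(32379 + (1308720 + 45830)) = 1/(32379 + 1354550) = 1/1386929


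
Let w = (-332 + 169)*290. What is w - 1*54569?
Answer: -101839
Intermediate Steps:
w = -47270 (w = -163*290 = -47270)
w - 1*54569 = -47270 - 1*54569 = -47270 - 54569 = -101839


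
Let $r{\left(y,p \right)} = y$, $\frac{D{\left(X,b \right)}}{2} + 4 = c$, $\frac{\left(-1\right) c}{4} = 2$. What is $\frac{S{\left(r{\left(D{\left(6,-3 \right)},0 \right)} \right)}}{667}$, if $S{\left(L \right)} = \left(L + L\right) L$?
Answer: $\frac{1152}{667} \approx 1.7271$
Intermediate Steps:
$c = -8$ ($c = \left(-4\right) 2 = -8$)
$D{\left(X,b \right)} = -24$ ($D{\left(X,b \right)} = -8 + 2 \left(-8\right) = -8 - 16 = -24$)
$S{\left(L \right)} = 2 L^{2}$ ($S{\left(L \right)} = 2 L L = 2 L^{2}$)
$\frac{S{\left(r{\left(D{\left(6,-3 \right)},0 \right)} \right)}}{667} = \frac{2 \left(-24\right)^{2}}{667} = 2 \cdot 576 \cdot \frac{1}{667} = 1152 \cdot \frac{1}{667} = \frac{1152}{667}$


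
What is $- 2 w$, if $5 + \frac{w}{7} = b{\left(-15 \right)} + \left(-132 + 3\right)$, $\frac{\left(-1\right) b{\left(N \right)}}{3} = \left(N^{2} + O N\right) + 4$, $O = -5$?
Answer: $14644$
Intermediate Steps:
$b{\left(N \right)} = -12 - 3 N^{2} + 15 N$ ($b{\left(N \right)} = - 3 \left(\left(N^{2} - 5 N\right) + 4\right) = - 3 \left(4 + N^{2} - 5 N\right) = -12 - 3 N^{2} + 15 N$)
$w = -7322$ ($w = -35 + 7 \left(\left(-12 - 3 \left(-15\right)^{2} + 15 \left(-15\right)\right) + \left(-132 + 3\right)\right) = -35 + 7 \left(\left(-12 - 675 - 225\right) - 129\right) = -35 + 7 \left(-912 - 129\right) = -35 + 7 \left(-1041\right) = -35 - 7287 = -7322$)
$- 2 w = \left(-2\right) \left(-7322\right) = 14644$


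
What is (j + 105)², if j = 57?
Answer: 26244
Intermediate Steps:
(j + 105)² = (57 + 105)² = 162² = 26244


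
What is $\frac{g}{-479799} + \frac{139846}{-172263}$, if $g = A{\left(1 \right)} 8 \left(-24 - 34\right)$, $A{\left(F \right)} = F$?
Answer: $- \frac{3191335282}{3935791197} \approx -0.81085$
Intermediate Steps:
$g = -464$ ($g = 1 \cdot 8 \left(-24 - 34\right) = 8 \left(-24 - 34\right) = 8 \left(-58\right) = -464$)
$\frac{g}{-479799} + \frac{139846}{-172263} = - \frac{464}{-479799} + \frac{139846}{-172263} = \left(-464\right) \left(- \frac{1}{479799}\right) + 139846 \left(- \frac{1}{172263}\right) = \frac{464}{479799} - \frac{19978}{24609} = - \frac{3191335282}{3935791197}$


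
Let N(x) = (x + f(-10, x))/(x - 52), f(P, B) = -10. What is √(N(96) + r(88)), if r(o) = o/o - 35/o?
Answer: 15*√22/44 ≈ 1.5990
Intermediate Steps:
r(o) = 1 - 35/o
N(x) = (-10 + x)/(-52 + x) (N(x) = (x - 10)/(x - 52) = (-10 + x)/(-52 + x))
√(N(96) + r(88)) = √((-10 + 96)/(-52 + 96) + (-35 + 88)/88) = √(86/44 + (1/88)*53) = √((1/44)*86 + 53/88) = √(43/22 + 53/88) = √(225/88) = 15*√22/44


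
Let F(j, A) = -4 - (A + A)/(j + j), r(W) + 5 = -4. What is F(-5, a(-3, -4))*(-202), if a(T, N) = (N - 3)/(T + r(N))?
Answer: 23533/30 ≈ 784.43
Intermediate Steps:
r(W) = -9 (r(W) = -5 - 4 = -9)
a(T, N) = (-3 + N)/(-9 + T) (a(T, N) = (N - 3)/(T - 9) = (-3 + N)/(-9 + T))
F(j, A) = -4 - A/j (F(j, A) = -4 - 2*A/(2*j) = -4 - 2*A*1/(2*j) = -4 - A/j)
F(-5, a(-3, -4))*(-202) = (-4 - 1*(-3 - 4)/(-9 - 3)/(-5))*(-202) = (-4 - 1*-7/(-12)*(-1/5))*(-202) = (-4 - 1*(-1/12*(-7))*(-1/5))*(-202) = (-4 - 1*7/12*(-1/5))*(-202) = (-4 + 7/60)*(-202) = -233/60*(-202) = 23533/30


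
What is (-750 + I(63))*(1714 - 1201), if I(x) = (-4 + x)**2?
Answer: 1401003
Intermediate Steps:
(-750 + I(63))*(1714 - 1201) = (-750 + (-4 + 63)**2)*(1714 - 1201) = (-750 + 59**2)*513 = (-750 + 3481)*513 = 2731*513 = 1401003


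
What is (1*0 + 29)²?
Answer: 841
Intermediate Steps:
(1*0 + 29)² = (0 + 29)² = 29² = 841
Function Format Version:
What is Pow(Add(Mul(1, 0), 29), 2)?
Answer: 841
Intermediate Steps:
Pow(Add(Mul(1, 0), 29), 2) = Pow(Add(0, 29), 2) = Pow(29, 2) = 841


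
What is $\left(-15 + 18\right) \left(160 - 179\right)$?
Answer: $-57$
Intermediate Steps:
$\left(-15 + 18\right) \left(160 - 179\right) = 3 \left(-19\right) = -57$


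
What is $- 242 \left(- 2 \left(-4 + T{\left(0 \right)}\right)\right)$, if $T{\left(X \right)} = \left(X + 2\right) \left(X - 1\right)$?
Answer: $-2904$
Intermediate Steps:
$T{\left(X \right)} = \left(-1 + X\right) \left(2 + X\right)$ ($T{\left(X \right)} = \left(2 + X\right) \left(-1 + X\right) = \left(-1 + X\right) \left(2 + X\right)$)
$- 242 \left(- 2 \left(-4 + T{\left(0 \right)}\right)\right) = - 242 \left(- 2 \left(-4 + \left(-2 + 0 + 0^{2}\right)\right)\right) = - 242 \left(- 2 \left(-4 + \left(-2 + 0 + 0\right)\right)\right) = - 242 \left(- 2 \left(-4 - 2\right)\right) = - 242 \left(\left(-2\right) \left(-6\right)\right) = \left(-242\right) 12 = -2904$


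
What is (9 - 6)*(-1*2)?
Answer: -6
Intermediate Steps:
(9 - 6)*(-1*2) = 3*(-2) = -6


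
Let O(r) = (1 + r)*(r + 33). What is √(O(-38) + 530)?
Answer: √715 ≈ 26.739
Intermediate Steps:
O(r) = (1 + r)*(33 + r)
√(O(-38) + 530) = √((33 + (-38)² + 34*(-38)) + 530) = √((33 + 1444 - 1292) + 530) = √(185 + 530) = √715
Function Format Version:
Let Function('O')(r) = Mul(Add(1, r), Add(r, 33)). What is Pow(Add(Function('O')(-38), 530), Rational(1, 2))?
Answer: Pow(715, Rational(1, 2)) ≈ 26.739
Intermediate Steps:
Function('O')(r) = Mul(Add(1, r), Add(33, r))
Pow(Add(Function('O')(-38), 530), Rational(1, 2)) = Pow(Add(Add(33, Pow(-38, 2), Mul(34, -38)), 530), Rational(1, 2)) = Pow(Add(Add(33, 1444, -1292), 530), Rational(1, 2)) = Pow(Add(185, 530), Rational(1, 2)) = Pow(715, Rational(1, 2))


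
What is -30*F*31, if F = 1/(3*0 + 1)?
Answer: -930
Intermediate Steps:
F = 1 (F = 1/(0 + 1) = 1/1 = 1)
-30*F*31 = -30*1*31 = -30*31 = -930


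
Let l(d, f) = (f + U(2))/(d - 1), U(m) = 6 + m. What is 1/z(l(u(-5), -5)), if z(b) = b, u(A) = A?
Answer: -2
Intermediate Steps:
l(d, f) = (8 + f)/(-1 + d) (l(d, f) = (f + (6 + 2))/(d - 1) = (f + 8)/(-1 + d) = (8 + f)/(-1 + d))
1/z(l(u(-5), -5)) = 1/((8 - 5)/(-1 - 5)) = 1/(3/(-6)) = 1/(-⅙*3) = 1/(-½) = -2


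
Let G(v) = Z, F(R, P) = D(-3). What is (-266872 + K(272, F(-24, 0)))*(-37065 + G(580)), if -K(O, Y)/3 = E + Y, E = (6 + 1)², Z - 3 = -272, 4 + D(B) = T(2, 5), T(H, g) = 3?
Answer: 9968775344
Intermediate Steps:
D(B) = -1 (D(B) = -4 + 3 = -1)
F(R, P) = -1
Z = -269 (Z = 3 - 272 = -269)
G(v) = -269
E = 49 (E = 7² = 49)
K(O, Y) = -147 - 3*Y (K(O, Y) = -3*(49 + Y) = -147 - 3*Y)
(-266872 + K(272, F(-24, 0)))*(-37065 + G(580)) = (-266872 + (-147 - 3*(-1)))*(-37065 - 269) = (-266872 + (-147 + 3))*(-37334) = (-266872 - 144)*(-37334) = -267016*(-37334) = 9968775344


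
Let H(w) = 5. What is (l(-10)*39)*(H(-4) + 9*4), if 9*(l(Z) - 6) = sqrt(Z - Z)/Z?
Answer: 9594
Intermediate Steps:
l(Z) = 6 (l(Z) = 6 + (sqrt(Z - Z)/Z)/9 = 6 + (sqrt(0)/Z)/9 = 6 + (0/Z)/9 = 6 + (1/9)*0 = 6 + 0 = 6)
(l(-10)*39)*(H(-4) + 9*4) = (6*39)*(5 + 9*4) = 234*(5 + 36) = 234*41 = 9594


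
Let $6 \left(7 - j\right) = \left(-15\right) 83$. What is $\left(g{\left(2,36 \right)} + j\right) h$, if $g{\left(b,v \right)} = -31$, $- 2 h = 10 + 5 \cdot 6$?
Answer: $-3670$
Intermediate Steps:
$j = \frac{429}{2}$ ($j = 7 - \frac{\left(-15\right) 83}{6} = 7 - - \frac{415}{2} = 7 + \frac{415}{2} = \frac{429}{2} \approx 214.5$)
$h = -20$ ($h = - \frac{10 + 5 \cdot 6}{2} = - \frac{10 + 30}{2} = \left(- \frac{1}{2}\right) 40 = -20$)
$\left(g{\left(2,36 \right)} + j\right) h = \left(-31 + \frac{429}{2}\right) \left(-20\right) = \frac{367}{2} \left(-20\right) = -3670$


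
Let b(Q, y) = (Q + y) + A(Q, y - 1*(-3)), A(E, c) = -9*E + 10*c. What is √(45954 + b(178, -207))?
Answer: √42283 ≈ 205.63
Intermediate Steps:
b(Q, y) = 30 - 8*Q + 11*y (b(Q, y) = (Q + y) + (-9*Q + 10*(y - 1*(-3))) = (Q + y) + (-9*Q + 10*(y + 3)) = (Q + y) + (-9*Q + 10*(3 + y)) = (Q + y) + (-9*Q + (30 + 10*y)) = (Q + y) + (30 - 9*Q + 10*y) = 30 - 8*Q + 11*y)
√(45954 + b(178, -207)) = √(45954 + (30 - 8*178 + 11*(-207))) = √(45954 + (30 - 1424 - 2277)) = √(45954 - 3671) = √42283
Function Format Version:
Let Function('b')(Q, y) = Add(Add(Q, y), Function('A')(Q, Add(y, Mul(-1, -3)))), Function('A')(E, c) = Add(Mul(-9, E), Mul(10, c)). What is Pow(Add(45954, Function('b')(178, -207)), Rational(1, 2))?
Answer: Pow(42283, Rational(1, 2)) ≈ 205.63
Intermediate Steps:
Function('b')(Q, y) = Add(30, Mul(-8, Q), Mul(11, y)) (Function('b')(Q, y) = Add(Add(Q, y), Add(Mul(-9, Q), Mul(10, Add(y, Mul(-1, -3))))) = Add(Add(Q, y), Add(Mul(-9, Q), Mul(10, Add(y, 3)))) = Add(Add(Q, y), Add(Mul(-9, Q), Mul(10, Add(3, y)))) = Add(Add(Q, y), Add(Mul(-9, Q), Add(30, Mul(10, y)))) = Add(Add(Q, y), Add(30, Mul(-9, Q), Mul(10, y))) = Add(30, Mul(-8, Q), Mul(11, y)))
Pow(Add(45954, Function('b')(178, -207)), Rational(1, 2)) = Pow(Add(45954, Add(30, Mul(-8, 178), Mul(11, -207))), Rational(1, 2)) = Pow(Add(45954, Add(30, -1424, -2277)), Rational(1, 2)) = Pow(Add(45954, -3671), Rational(1, 2)) = Pow(42283, Rational(1, 2))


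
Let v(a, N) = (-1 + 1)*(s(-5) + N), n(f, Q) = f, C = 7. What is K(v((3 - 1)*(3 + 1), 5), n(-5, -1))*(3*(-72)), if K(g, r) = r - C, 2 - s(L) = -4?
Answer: 2592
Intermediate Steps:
s(L) = 6 (s(L) = 2 - 1*(-4) = 2 + 4 = 6)
v(a, N) = 0 (v(a, N) = (-1 + 1)*(6 + N) = 0*(6 + N) = 0)
K(g, r) = -7 + r (K(g, r) = r - 1*7 = r - 7 = -7 + r)
K(v((3 - 1)*(3 + 1), 5), n(-5, -1))*(3*(-72)) = (-7 - 5)*(3*(-72)) = -12*(-216) = 2592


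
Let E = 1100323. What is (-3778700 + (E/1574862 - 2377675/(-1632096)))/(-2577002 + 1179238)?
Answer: 1618747534222968257/598784851697033088 ≈ 2.7034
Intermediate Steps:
(-3778700 + (E/1574862 - 2377675/(-1632096)))/(-2577002 + 1179238) = (-3778700 + (1100323/1574862 - 2377675/(-1632096)))/(-2577002 + 1179238) = (-3778700 + (1100323*(1/1574862) - 2377675*(-1/1632096)))/(-1397764) = (-3778700 + (1100323/1574862 + 2377675/1632096))*(-1/1397764) = (-3778700 + 923390462143/428387661792)*(-1/1397764) = -1618747534222968257/428387661792*(-1/1397764) = 1618747534222968257/598784851697033088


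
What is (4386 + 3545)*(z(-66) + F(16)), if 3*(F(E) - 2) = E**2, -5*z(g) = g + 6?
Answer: 2363438/3 ≈ 7.8781e+5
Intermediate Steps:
z(g) = -6/5 - g/5 (z(g) = -(g + 6)/5 = -(6 + g)/5 = -6/5 - g/5)
F(E) = 2 + E**2/3
(4386 + 3545)*(z(-66) + F(16)) = (4386 + 3545)*((-6/5 - 1/5*(-66)) + (2 + (1/3)*16**2)) = 7931*((-6/5 + 66/5) + (2 + (1/3)*256)) = 7931*(12 + (2 + 256/3)) = 7931*(12 + 262/3) = 7931*(298/3) = 2363438/3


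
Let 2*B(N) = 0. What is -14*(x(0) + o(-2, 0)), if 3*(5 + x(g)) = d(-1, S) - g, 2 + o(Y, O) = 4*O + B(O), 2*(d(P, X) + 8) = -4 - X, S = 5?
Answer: 469/3 ≈ 156.33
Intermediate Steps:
B(N) = 0 (B(N) = (½)*0 = 0)
d(P, X) = -10 - X/2 (d(P, X) = -8 + (-4 - X)/2 = -8 + (-2 - X/2) = -10 - X/2)
o(Y, O) = -2 + 4*O (o(Y, O) = -2 + (4*O + 0) = -2 + 4*O)
x(g) = -55/6 - g/3 (x(g) = -5 + ((-10 - ½*5) - g)/3 = -5 + ((-10 - 5/2) - g)/3 = -5 + (-25/2 - g)/3 = -5 + (-25/6 - g/3) = -55/6 - g/3)
-14*(x(0) + o(-2, 0)) = -14*((-55/6 - ⅓*0) + (-2 + 4*0)) = -14*((-55/6 + 0) + (-2 + 0)) = -14*(-55/6 - 2) = -14*(-67/6) = 469/3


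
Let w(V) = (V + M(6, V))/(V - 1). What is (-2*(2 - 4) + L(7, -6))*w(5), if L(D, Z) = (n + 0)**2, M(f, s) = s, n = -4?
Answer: 50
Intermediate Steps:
w(V) = 2*V/(-1 + V) (w(V) = (V + V)/(V - 1) = (2*V)/(-1 + V) = 2*V/(-1 + V))
L(D, Z) = 16 (L(D, Z) = (-4 + 0)**2 = (-4)**2 = 16)
(-2*(2 - 4) + L(7, -6))*w(5) = (-2*(2 - 4) + 16)*(2*5/(-1 + 5)) = (-2*(-2) + 16)*(2*5/4) = (4 + 16)*(2*5*(1/4)) = 20*(5/2) = 50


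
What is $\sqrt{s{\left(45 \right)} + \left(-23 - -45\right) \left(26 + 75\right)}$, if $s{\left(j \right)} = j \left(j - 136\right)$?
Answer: $i \sqrt{1873} \approx 43.278 i$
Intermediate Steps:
$s{\left(j \right)} = j \left(-136 + j\right)$
$\sqrt{s{\left(45 \right)} + \left(-23 - -45\right) \left(26 + 75\right)} = \sqrt{45 \left(-136 + 45\right) + \left(-23 - -45\right) \left(26 + 75\right)} = \sqrt{45 \left(-91\right) + \left(-23 + 45\right) 101} = \sqrt{-4095 + 22 \cdot 101} = \sqrt{-4095 + 2222} = \sqrt{-1873} = i \sqrt{1873}$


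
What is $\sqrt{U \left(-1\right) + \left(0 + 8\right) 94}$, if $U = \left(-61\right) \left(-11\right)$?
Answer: $9$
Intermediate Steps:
$U = 671$
$\sqrt{U \left(-1\right) + \left(0 + 8\right) 94} = \sqrt{671 \left(-1\right) + \left(0 + 8\right) 94} = \sqrt{-671 + 8 \cdot 94} = \sqrt{-671 + 752} = \sqrt{81} = 9$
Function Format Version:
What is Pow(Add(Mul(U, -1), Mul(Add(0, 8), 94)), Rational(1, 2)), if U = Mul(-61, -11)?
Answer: 9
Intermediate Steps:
U = 671
Pow(Add(Mul(U, -1), Mul(Add(0, 8), 94)), Rational(1, 2)) = Pow(Add(Mul(671, -1), Mul(Add(0, 8), 94)), Rational(1, 2)) = Pow(Add(-671, Mul(8, 94)), Rational(1, 2)) = Pow(Add(-671, 752), Rational(1, 2)) = Pow(81, Rational(1, 2)) = 9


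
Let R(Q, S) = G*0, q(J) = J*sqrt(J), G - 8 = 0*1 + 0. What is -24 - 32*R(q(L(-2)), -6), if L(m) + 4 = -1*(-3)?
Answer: -24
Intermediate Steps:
L(m) = -1 (L(m) = -4 - 1*(-3) = -4 + 3 = -1)
G = 8 (G = 8 + (0*1 + 0) = 8 + (0 + 0) = 8 + 0 = 8)
q(J) = J**(3/2)
R(Q, S) = 0 (R(Q, S) = 8*0 = 0)
-24 - 32*R(q(L(-2)), -6) = -24 - 32*0 = -24 + 0 = -24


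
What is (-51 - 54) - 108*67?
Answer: -7341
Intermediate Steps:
(-51 - 54) - 108*67 = -105 - 7236 = -7341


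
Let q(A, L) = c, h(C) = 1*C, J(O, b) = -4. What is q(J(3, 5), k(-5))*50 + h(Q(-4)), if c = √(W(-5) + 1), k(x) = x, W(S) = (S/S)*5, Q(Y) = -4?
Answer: -4 + 50*√6 ≈ 118.47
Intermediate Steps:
W(S) = 5 (W(S) = 1*5 = 5)
h(C) = C
c = √6 (c = √(5 + 1) = √6 ≈ 2.4495)
q(A, L) = √6
q(J(3, 5), k(-5))*50 + h(Q(-4)) = √6*50 - 4 = 50*√6 - 4 = -4 + 50*√6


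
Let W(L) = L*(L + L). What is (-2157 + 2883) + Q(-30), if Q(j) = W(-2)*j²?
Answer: 7926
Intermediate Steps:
W(L) = 2*L² (W(L) = L*(2*L) = 2*L²)
Q(j) = 8*j² (Q(j) = (2*(-2)²)*j² = (2*4)*j² = 8*j²)
(-2157 + 2883) + Q(-30) = (-2157 + 2883) + 8*(-30)² = 726 + 8*900 = 726 + 7200 = 7926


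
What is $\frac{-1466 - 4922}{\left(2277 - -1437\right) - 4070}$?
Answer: $\frac{1597}{89} \approx 17.944$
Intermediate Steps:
$\frac{-1466 - 4922}{\left(2277 - -1437\right) - 4070} = - \frac{6388}{\left(2277 + 1437\right) - 4070} = - \frac{6388}{3714 - 4070} = - \frac{6388}{-356} = \left(-6388\right) \left(- \frac{1}{356}\right) = \frac{1597}{89}$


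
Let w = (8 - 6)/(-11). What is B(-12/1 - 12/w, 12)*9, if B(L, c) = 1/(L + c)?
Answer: 3/22 ≈ 0.13636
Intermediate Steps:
w = -2/11 (w = 2*(-1/11) = -2/11 ≈ -0.18182)
B(-12/1 - 12/w, 12)*9 = 9/((-12/1 - 12/(-2/11)) + 12) = 9/((-12*1 - 12*(-11/2)) + 12) = 9/((-12 + 66) + 12) = 9/(54 + 12) = 9/66 = (1/66)*9 = 3/22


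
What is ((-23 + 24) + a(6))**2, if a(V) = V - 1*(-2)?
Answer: 81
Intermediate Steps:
a(V) = 2 + V (a(V) = V + 2 = 2 + V)
((-23 + 24) + a(6))**2 = ((-23 + 24) + (2 + 6))**2 = (1 + 8)**2 = 9**2 = 81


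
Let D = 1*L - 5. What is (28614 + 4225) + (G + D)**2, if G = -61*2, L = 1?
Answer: 48715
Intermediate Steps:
D = -4 (D = 1*1 - 5 = 1 - 5 = -4)
G = -122
(28614 + 4225) + (G + D)**2 = (28614 + 4225) + (-122 - 4)**2 = 32839 + (-126)**2 = 32839 + 15876 = 48715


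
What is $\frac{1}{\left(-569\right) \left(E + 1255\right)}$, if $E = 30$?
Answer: $- \frac{1}{731165} \approx -1.3677 \cdot 10^{-6}$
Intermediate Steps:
$\frac{1}{\left(-569\right) \left(E + 1255\right)} = \frac{1}{\left(-569\right) \left(30 + 1255\right)} = \frac{1}{\left(-569\right) 1285} = \frac{1}{-731165} = - \frac{1}{731165}$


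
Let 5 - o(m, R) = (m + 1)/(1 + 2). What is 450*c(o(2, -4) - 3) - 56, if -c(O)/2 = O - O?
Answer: -56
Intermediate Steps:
o(m, R) = 14/3 - m/3 (o(m, R) = 5 - (m + 1)/(1 + 2) = 5 - (1 + m)/3 = 5 - (1/3 + m/3) = 5 + (-1/3 - m/3) = 14/3 - m/3)
c(O) = 0 (c(O) = -2*(O - O) = -2*0 = 0)
450*c(o(2, -4) - 3) - 56 = 450*0 - 56 = 0 - 56 = -56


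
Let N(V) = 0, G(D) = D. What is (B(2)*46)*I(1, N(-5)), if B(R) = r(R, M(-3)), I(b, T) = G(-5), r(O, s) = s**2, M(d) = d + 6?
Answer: -2070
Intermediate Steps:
M(d) = 6 + d
I(b, T) = -5
B(R) = 9 (B(R) = (6 - 3)**2 = 3**2 = 9)
(B(2)*46)*I(1, N(-5)) = (9*46)*(-5) = 414*(-5) = -2070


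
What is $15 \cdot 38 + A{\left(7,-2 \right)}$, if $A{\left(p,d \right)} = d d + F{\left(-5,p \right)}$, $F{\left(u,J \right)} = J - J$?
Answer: $574$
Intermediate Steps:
$F{\left(u,J \right)} = 0$
$A{\left(p,d \right)} = d^{2}$ ($A{\left(p,d \right)} = d d + 0 = d^{2} + 0 = d^{2}$)
$15 \cdot 38 + A{\left(7,-2 \right)} = 15 \cdot 38 + \left(-2\right)^{2} = 570 + 4 = 574$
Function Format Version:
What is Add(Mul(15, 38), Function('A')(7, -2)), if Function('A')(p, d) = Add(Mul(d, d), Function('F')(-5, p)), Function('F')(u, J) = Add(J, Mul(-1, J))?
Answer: 574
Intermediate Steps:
Function('F')(u, J) = 0
Function('A')(p, d) = Pow(d, 2) (Function('A')(p, d) = Add(Mul(d, d), 0) = Add(Pow(d, 2), 0) = Pow(d, 2))
Add(Mul(15, 38), Function('A')(7, -2)) = Add(Mul(15, 38), Pow(-2, 2)) = Add(570, 4) = 574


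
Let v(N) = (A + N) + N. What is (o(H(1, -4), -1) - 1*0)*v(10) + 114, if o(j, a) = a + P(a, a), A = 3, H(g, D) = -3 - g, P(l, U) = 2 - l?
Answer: 160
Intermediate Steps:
o(j, a) = 2 (o(j, a) = a + (2 - a) = 2)
v(N) = 3 + 2*N (v(N) = (3 + N) + N = 3 + 2*N)
(o(H(1, -4), -1) - 1*0)*v(10) + 114 = (2 - 1*0)*(3 + 2*10) + 114 = (2 + 0)*(3 + 20) + 114 = 2*23 + 114 = 46 + 114 = 160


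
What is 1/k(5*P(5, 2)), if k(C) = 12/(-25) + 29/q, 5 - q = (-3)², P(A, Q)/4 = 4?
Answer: -100/773 ≈ -0.12937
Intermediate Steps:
P(A, Q) = 16 (P(A, Q) = 4*4 = 16)
q = -4 (q = 5 - 1*(-3)² = 5 - 1*9 = 5 - 9 = -4)
k(C) = -773/100 (k(C) = 12/(-25) + 29/(-4) = 12*(-1/25) + 29*(-¼) = -12/25 - 29/4 = -773/100)
1/k(5*P(5, 2)) = 1/(-773/100) = -100/773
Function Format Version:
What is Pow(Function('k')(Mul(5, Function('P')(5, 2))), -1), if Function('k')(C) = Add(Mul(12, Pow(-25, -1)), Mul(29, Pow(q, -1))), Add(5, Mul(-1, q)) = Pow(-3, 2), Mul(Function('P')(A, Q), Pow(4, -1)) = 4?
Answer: Rational(-100, 773) ≈ -0.12937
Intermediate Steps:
Function('P')(A, Q) = 16 (Function('P')(A, Q) = Mul(4, 4) = 16)
q = -4 (q = Add(5, Mul(-1, Pow(-3, 2))) = Add(5, Mul(-1, 9)) = Add(5, -9) = -4)
Function('k')(C) = Rational(-773, 100) (Function('k')(C) = Add(Mul(12, Pow(-25, -1)), Mul(29, Pow(-4, -1))) = Add(Mul(12, Rational(-1, 25)), Mul(29, Rational(-1, 4))) = Add(Rational(-12, 25), Rational(-29, 4)) = Rational(-773, 100))
Pow(Function('k')(Mul(5, Function('P')(5, 2))), -1) = Pow(Rational(-773, 100), -1) = Rational(-100, 773)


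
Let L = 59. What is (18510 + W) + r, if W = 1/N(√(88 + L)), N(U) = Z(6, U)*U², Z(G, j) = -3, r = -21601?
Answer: -1363132/441 ≈ -3091.0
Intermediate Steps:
N(U) = -3*U²
W = -1/441 (W = 1/(-3*(√(88 + 59))²) = 1/(-3*(√147)²) = 1/(-3*(7*√3)²) = 1/(-3*147) = 1/(-441) = -1/441 ≈ -0.0022676)
(18510 + W) + r = (18510 - 1/441) - 21601 = 8162909/441 - 21601 = -1363132/441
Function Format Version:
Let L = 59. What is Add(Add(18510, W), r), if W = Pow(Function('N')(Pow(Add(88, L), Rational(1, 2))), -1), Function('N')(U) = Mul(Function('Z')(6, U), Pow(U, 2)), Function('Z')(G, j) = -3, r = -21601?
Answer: Rational(-1363132, 441) ≈ -3091.0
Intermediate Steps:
Function('N')(U) = Mul(-3, Pow(U, 2))
W = Rational(-1, 441) (W = Pow(Mul(-3, Pow(Pow(Add(88, 59), Rational(1, 2)), 2)), -1) = Pow(Mul(-3, Pow(Pow(147, Rational(1, 2)), 2)), -1) = Pow(Mul(-3, Pow(Mul(7, Pow(3, Rational(1, 2))), 2)), -1) = Pow(Mul(-3, 147), -1) = Pow(-441, -1) = Rational(-1, 441) ≈ -0.0022676)
Add(Add(18510, W), r) = Add(Add(18510, Rational(-1, 441)), -21601) = Add(Rational(8162909, 441), -21601) = Rational(-1363132, 441)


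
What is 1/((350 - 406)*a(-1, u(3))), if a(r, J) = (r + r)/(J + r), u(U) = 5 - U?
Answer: 1/112 ≈ 0.0089286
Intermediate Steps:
a(r, J) = 2*r/(J + r) (a(r, J) = (2*r)/(J + r) = 2*r/(J + r))
1/((350 - 406)*a(-1, u(3))) = 1/((350 - 406)*(2*(-1)/((5 - 1*3) - 1))) = 1/(-112*(-1)/((5 - 3) - 1)) = 1/(-112*(-1)/(2 - 1)) = 1/(-112*(-1)/1) = 1/(-112*(-1)) = 1/(-56*(-2)) = 1/112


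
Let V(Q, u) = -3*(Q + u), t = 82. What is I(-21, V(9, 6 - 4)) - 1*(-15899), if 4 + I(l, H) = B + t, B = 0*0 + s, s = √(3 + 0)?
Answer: 15977 + √3 ≈ 15979.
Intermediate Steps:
s = √3 ≈ 1.7320
B = √3 (B = 0*0 + √3 = 0 + √3 = √3 ≈ 1.7320)
V(Q, u) = -3*Q - 3*u
I(l, H) = 78 + √3 (I(l, H) = -4 + (√3 + 82) = -4 + (82 + √3) = 78 + √3)
I(-21, V(9, 6 - 4)) - 1*(-15899) = (78 + √3) - 1*(-15899) = (78 + √3) + 15899 = 15977 + √3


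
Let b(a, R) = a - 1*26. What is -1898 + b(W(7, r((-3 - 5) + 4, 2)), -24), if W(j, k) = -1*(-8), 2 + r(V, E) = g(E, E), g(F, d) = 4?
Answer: -1916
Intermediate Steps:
r(V, E) = 2 (r(V, E) = -2 + 4 = 2)
W(j, k) = 8
b(a, R) = -26 + a (b(a, R) = a - 26 = -26 + a)
-1898 + b(W(7, r((-3 - 5) + 4, 2)), -24) = -1898 + (-26 + 8) = -1898 - 18 = -1916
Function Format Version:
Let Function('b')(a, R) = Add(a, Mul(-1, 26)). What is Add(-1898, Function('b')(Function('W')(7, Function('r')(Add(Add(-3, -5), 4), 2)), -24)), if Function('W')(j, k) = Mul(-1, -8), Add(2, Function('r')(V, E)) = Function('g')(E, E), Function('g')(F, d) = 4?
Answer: -1916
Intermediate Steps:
Function('r')(V, E) = 2 (Function('r')(V, E) = Add(-2, 4) = 2)
Function('W')(j, k) = 8
Function('b')(a, R) = Add(-26, a) (Function('b')(a, R) = Add(a, -26) = Add(-26, a))
Add(-1898, Function('b')(Function('W')(7, Function('r')(Add(Add(-3, -5), 4), 2)), -24)) = Add(-1898, Add(-26, 8)) = Add(-1898, -18) = -1916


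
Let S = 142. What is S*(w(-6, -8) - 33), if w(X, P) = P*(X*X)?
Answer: -45582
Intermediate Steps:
w(X, P) = P*X**2
S*(w(-6, -8) - 33) = 142*(-8*(-6)**2 - 33) = 142*(-8*36 - 33) = 142*(-288 - 33) = 142*(-321) = -45582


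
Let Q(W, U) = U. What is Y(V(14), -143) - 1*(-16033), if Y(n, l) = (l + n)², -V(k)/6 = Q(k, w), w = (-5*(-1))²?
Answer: 101882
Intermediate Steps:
w = 25 (w = 5² = 25)
V(k) = -150 (V(k) = -6*25 = -150)
Y(V(14), -143) - 1*(-16033) = (-143 - 150)² - 1*(-16033) = (-293)² + 16033 = 85849 + 16033 = 101882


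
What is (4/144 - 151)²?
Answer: 29539225/1296 ≈ 22793.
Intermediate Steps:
(4/144 - 151)² = (4*(1/144) - 151)² = (1/36 - 151)² = (-5435/36)² = 29539225/1296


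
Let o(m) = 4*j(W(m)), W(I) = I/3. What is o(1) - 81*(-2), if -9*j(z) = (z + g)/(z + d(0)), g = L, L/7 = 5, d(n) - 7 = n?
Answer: 15826/99 ≈ 159.86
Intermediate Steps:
W(I) = I/3 (W(I) = I*(⅓) = I/3)
d(n) = 7 + n
L = 35 (L = 7*5 = 35)
g = 35
j(z) = -(35 + z)/(9*(7 + z)) (j(z) = -(z + 35)/(9*(z + (7 + 0))) = -(35 + z)/(9*(z + 7)) = -(35 + z)/(9*(7 + z)))
o(m) = 4*(-35 - m/3)/(9*(7 + m/3)) (o(m) = 4*((-35 - m/3)/(9*(7 + m/3))) = 4*(-35 - m/3)/(9*(7 + m/3)))
o(1) - 81*(-2) = 4*(-105 - 1*1)/(9*(21 + 1)) - 81*(-2) = (4/9)*(-105 - 1)/22 + 162 = (4/9)*(1/22)*(-106) + 162 = -212/99 + 162 = 15826/99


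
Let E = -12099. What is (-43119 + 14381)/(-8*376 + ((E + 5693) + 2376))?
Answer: 14369/3519 ≈ 4.0833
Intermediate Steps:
(-43119 + 14381)/(-8*376 + ((E + 5693) + 2376)) = (-43119 + 14381)/(-8*376 + ((-12099 + 5693) + 2376)) = -28738/(-3008 + (-6406 + 2376)) = -28738/(-3008 - 4030) = -28738/(-7038) = -28738*(-1/7038) = 14369/3519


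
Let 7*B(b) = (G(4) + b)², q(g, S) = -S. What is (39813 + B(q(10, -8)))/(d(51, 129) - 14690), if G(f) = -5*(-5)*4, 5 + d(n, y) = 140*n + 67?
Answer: -7445/1344 ≈ -5.5394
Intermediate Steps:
d(n, y) = 62 + 140*n (d(n, y) = -5 + (140*n + 67) = -5 + (67 + 140*n) = 62 + 140*n)
G(f) = 100 (G(f) = 25*4 = 100)
B(b) = (100 + b)²/7
(39813 + B(q(10, -8)))/(d(51, 129) - 14690) = (39813 + (100 - 1*(-8))²/7)/((62 + 140*51) - 14690) = (39813 + (100 + 8)²/7)/((62 + 7140) - 14690) = (39813 + (⅐)*108²)/(7202 - 14690) = (39813 + (⅐)*11664)/(-7488) = (39813 + 11664/7)*(-1/7488) = (290355/7)*(-1/7488) = -7445/1344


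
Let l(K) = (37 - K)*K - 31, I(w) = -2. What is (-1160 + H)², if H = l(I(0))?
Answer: 1610361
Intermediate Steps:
l(K) = -31 + K*(37 - K) (l(K) = K*(37 - K) - 31 = -31 + K*(37 - K))
H = -109 (H = -31 - 1*(-2)² + 37*(-2) = -31 - 1*4 - 74 = -31 - 4 - 74 = -109)
(-1160 + H)² = (-1160 - 109)² = (-1269)² = 1610361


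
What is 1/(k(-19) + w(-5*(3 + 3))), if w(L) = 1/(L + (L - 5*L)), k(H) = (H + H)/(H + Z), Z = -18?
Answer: 3330/3457 ≈ 0.96326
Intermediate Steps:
k(H) = 2*H/(-18 + H) (k(H) = (H + H)/(H - 18) = (2*H)/(-18 + H) = 2*H/(-18 + H))
w(L) = -1/(3*L) (w(L) = 1/(L - 4*L) = 1/(-3*L) = -1/(3*L))
1/(k(-19) + w(-5*(3 + 3))) = 1/(2*(-19)/(-18 - 19) - (-1/(5*(3 + 3)))/3) = 1/(2*(-19)/(-37) - 1/(3*((-5*6)))) = 1/(2*(-19)*(-1/37) - ⅓/(-30)) = 1/(38/37 - ⅓*(-1/30)) = 1/(38/37 + 1/90) = 1/(3457/3330) = 3330/3457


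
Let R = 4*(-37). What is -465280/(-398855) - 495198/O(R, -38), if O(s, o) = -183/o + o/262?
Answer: -196640980972468/1854755521 ≈ -1.0602e+5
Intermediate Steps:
R = -148
O(s, o) = -183/o + o/262 (O(s, o) = -183/o + o*(1/262) = -183/o + o/262)
-465280/(-398855) - 495198/O(R, -38) = -465280/(-398855) - 495198/(-183/(-38) + (1/262)*(-38)) = -465280*(-1/398855) - 495198/(-183*(-1/38) - 19/131) = 93056/79771 - 495198/(183/38 - 19/131) = 93056/79771 - 495198/23251/4978 = 93056/79771 - 495198*4978/23251 = 93056/79771 - 2465095644/23251 = -196640980972468/1854755521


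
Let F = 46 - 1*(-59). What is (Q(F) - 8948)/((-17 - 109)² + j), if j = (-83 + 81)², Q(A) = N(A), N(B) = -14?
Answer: -4481/7940 ≈ -0.56436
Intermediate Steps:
F = 105 (F = 46 + 59 = 105)
Q(A) = -14
j = 4 (j = (-2)² = 4)
(Q(F) - 8948)/((-17 - 109)² + j) = (-14 - 8948)/((-17 - 109)² + 4) = -8962/((-126)² + 4) = -8962/(15876 + 4) = -8962/15880 = -8962*1/15880 = -4481/7940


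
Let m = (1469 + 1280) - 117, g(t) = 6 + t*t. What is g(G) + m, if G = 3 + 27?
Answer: 3538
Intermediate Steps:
G = 30
g(t) = 6 + t**2
m = 2632 (m = 2749 - 117 = 2632)
g(G) + m = (6 + 30**2) + 2632 = (6 + 900) + 2632 = 906 + 2632 = 3538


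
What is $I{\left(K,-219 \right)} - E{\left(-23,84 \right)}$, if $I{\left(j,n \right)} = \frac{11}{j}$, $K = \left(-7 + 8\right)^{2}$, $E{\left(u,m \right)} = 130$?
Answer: $-119$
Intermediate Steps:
$K = 1$ ($K = 1^{2} = 1$)
$I{\left(K,-219 \right)} - E{\left(-23,84 \right)} = \frac{11}{1} - 130 = 11 \cdot 1 - 130 = 11 - 130 = -119$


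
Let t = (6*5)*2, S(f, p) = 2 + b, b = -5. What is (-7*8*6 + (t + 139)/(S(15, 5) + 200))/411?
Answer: -65993/80967 ≈ -0.81506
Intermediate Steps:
S(f, p) = -3 (S(f, p) = 2 - 5 = -3)
t = 60 (t = 30*2 = 60)
(-7*8*6 + (t + 139)/(S(15, 5) + 200))/411 = (-7*8*6 + (60 + 139)/(-3 + 200))/411 = (-56*6 + 199/197)*(1/411) = (-336 + 199*(1/197))*(1/411) = (-336 + 199/197)*(1/411) = -65993/197*1/411 = -65993/80967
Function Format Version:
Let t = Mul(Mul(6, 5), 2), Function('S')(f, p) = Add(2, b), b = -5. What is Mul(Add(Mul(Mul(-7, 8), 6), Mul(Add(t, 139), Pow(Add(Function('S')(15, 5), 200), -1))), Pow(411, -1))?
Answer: Rational(-65993, 80967) ≈ -0.81506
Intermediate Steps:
Function('S')(f, p) = -3 (Function('S')(f, p) = Add(2, -5) = -3)
t = 60 (t = Mul(30, 2) = 60)
Mul(Add(Mul(Mul(-7, 8), 6), Mul(Add(t, 139), Pow(Add(Function('S')(15, 5), 200), -1))), Pow(411, -1)) = Mul(Add(Mul(Mul(-7, 8), 6), Mul(Add(60, 139), Pow(Add(-3, 200), -1))), Pow(411, -1)) = Mul(Add(Mul(-56, 6), Mul(199, Pow(197, -1))), Rational(1, 411)) = Mul(Add(-336, Mul(199, Rational(1, 197))), Rational(1, 411)) = Mul(Add(-336, Rational(199, 197)), Rational(1, 411)) = Mul(Rational(-65993, 197), Rational(1, 411)) = Rational(-65993, 80967)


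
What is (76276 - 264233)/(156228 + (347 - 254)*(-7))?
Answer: -187957/155577 ≈ -1.2081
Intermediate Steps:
(76276 - 264233)/(156228 + (347 - 254)*(-7)) = -187957/(156228 + 93*(-7)) = -187957/(156228 - 651) = -187957/155577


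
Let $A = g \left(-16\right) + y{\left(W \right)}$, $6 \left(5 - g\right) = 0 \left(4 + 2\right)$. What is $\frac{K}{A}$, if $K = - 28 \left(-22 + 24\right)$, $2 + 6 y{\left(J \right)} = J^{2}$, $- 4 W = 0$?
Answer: $\frac{168}{241} \approx 0.6971$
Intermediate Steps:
$W = 0$ ($W = \left(- \frac{1}{4}\right) 0 = 0$)
$g = 5$ ($g = 5 - \frac{0 \left(4 + 2\right)}{6} = 5 - \frac{0 \cdot 6}{6} = 5 - 0 = 5 + 0 = 5$)
$y{\left(J \right)} = - \frac{1}{3} + \frac{J^{2}}{6}$
$A = - \frac{241}{3}$ ($A = 5 \left(-16\right) - \left(\frac{1}{3} - \frac{0^{2}}{6}\right) = -80 + \left(- \frac{1}{3} + \frac{1}{6} \cdot 0\right) = -80 + \left(- \frac{1}{3} + 0\right) = -80 - \frac{1}{3} = - \frac{241}{3} \approx -80.333$)
$K = -56$ ($K = \left(-28\right) 2 = -56$)
$\frac{K}{A} = - \frac{56}{- \frac{241}{3}} = \left(-56\right) \left(- \frac{3}{241}\right) = \frac{168}{241}$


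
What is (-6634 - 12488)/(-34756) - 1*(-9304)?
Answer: 161694473/17378 ≈ 9304.5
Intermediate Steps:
(-6634 - 12488)/(-34756) - 1*(-9304) = -19122*(-1/34756) + 9304 = 9561/17378 + 9304 = 161694473/17378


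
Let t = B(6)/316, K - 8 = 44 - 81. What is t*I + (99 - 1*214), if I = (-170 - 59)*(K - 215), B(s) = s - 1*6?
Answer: -115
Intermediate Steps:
K = -29 (K = 8 + (44 - 81) = 8 - 37 = -29)
B(s) = -6 + s (B(s) = s - 6 = -6 + s)
I = 55876 (I = (-170 - 59)*(-29 - 215) = -229*(-244) = 55876)
t = 0 (t = (-6 + 6)/316 = 0*(1/316) = 0)
t*I + (99 - 1*214) = 0*55876 + (99 - 1*214) = 0 + (99 - 214) = 0 - 115 = -115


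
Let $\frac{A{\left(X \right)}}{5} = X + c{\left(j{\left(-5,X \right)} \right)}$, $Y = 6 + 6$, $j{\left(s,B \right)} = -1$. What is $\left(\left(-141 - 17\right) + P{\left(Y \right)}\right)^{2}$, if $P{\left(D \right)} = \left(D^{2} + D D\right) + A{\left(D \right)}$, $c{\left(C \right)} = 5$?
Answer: $46225$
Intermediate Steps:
$Y = 12$
$A{\left(X \right)} = 25 + 5 X$ ($A{\left(X \right)} = 5 \left(X + 5\right) = 5 \left(5 + X\right) = 25 + 5 X$)
$P{\left(D \right)} = 25 + 2 D^{2} + 5 D$ ($P{\left(D \right)} = \left(D^{2} + D D\right) + \left(25 + 5 D\right) = \left(D^{2} + D^{2}\right) + \left(25 + 5 D\right) = 2 D^{2} + \left(25 + 5 D\right) = 25 + 2 D^{2} + 5 D$)
$\left(\left(-141 - 17\right) + P{\left(Y \right)}\right)^{2} = \left(\left(-141 - 17\right) + \left(25 + 2 \cdot 12^{2} + 5 \cdot 12\right)\right)^{2} = \left(\left(-141 - 17\right) + \left(25 + 2 \cdot 144 + 60\right)\right)^{2} = \left(-158 + \left(25 + 288 + 60\right)\right)^{2} = \left(-158 + 373\right)^{2} = 215^{2} = 46225$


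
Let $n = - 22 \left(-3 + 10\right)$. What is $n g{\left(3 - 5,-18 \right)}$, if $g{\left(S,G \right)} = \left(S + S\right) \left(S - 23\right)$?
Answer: $-15400$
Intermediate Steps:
$n = -154$ ($n = \left(-22\right) 7 = -154$)
$g{\left(S,G \right)} = 2 S \left(-23 + S\right)$
$n g{\left(3 - 5,-18 \right)} = - 154 \cdot 2 \left(3 - 5\right) \left(-23 + \left(3 - 5\right)\right) = - 154 \cdot 2 \left(-2\right) \left(-23 - 2\right) = - 154 \cdot 2 \left(-2\right) \left(-25\right) = \left(-154\right) 100 = -15400$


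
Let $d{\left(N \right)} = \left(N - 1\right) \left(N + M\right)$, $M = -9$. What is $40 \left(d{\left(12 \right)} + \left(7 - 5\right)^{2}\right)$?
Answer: $1480$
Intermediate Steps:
$d{\left(N \right)} = \left(-1 + N\right) \left(-9 + N\right)$ ($d{\left(N \right)} = \left(N - 1\right) \left(N - 9\right) = \left(-1 + N\right) \left(-9 + N\right)$)
$40 \left(d{\left(12 \right)} + \left(7 - 5\right)^{2}\right) = 40 \left(\left(9 + 12^{2} - 120\right) + \left(7 - 5\right)^{2}\right) = 40 \left(\left(9 + 144 - 120\right) + 2^{2}\right) = 40 \left(33 + 4\right) = 40 \cdot 37 = 1480$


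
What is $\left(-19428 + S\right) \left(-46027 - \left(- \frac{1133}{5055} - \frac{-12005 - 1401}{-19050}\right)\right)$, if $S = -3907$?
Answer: $\frac{689503698255203}{641985} \approx 1.074 \cdot 10^{9}$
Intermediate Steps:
$\left(-19428 + S\right) \left(-46027 - \left(- \frac{1133}{5055} - \frac{-12005 - 1401}{-19050}\right)\right) = \left(-19428 - 3907\right) \left(-46027 - \left(- \frac{1133}{5055} - \frac{-12005 - 1401}{-19050}\right)\right) = - 23335 \left(-46027 - - \frac{2978366}{3209925}\right) = - 23335 \left(-46027 + \left(\frac{6703}{9525} + \frac{1133}{5055}\right)\right) = - 23335 \left(-46027 + \frac{2978366}{3209925}\right) = \left(-23335\right) \left(- \frac{147740239609}{3209925}\right) = \frac{689503698255203}{641985}$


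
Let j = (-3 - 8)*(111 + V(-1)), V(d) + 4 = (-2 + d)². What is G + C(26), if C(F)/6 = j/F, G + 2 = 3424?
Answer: 40658/13 ≈ 3127.5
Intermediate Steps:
G = 3422 (G = -2 + 3424 = 3422)
V(d) = -4 + (-2 + d)²
j = -1276 (j = (-3 - 8)*(111 - (-4 - 1)) = -11*(111 - 1*(-5)) = -11*(111 + 5) = -11*116 = -1276)
C(F) = -7656/F (C(F) = 6*(-1276/F) = -7656/F)
G + C(26) = 3422 - 7656/26 = 3422 - 7656*1/26 = 3422 - 3828/13 = 40658/13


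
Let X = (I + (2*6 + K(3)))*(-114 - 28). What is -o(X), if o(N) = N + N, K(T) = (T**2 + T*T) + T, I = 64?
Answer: 27548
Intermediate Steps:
K(T) = T + 2*T**2 (K(T) = (T**2 + T**2) + T = 2*T**2 + T = T + 2*T**2)
X = -13774 (X = (64 + (2*6 + 3*(1 + 2*3)))*(-114 - 28) = (64 + (12 + 3*(1 + 6)))*(-142) = (64 + (12 + 3*7))*(-142) = (64 + (12 + 21))*(-142) = (64 + 33)*(-142) = 97*(-142) = -13774)
o(N) = 2*N
-o(X) = -2*(-13774) = -1*(-27548) = 27548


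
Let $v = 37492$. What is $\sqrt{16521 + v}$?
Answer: $\sqrt{54013} \approx 232.41$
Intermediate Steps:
$\sqrt{16521 + v} = \sqrt{16521 + 37492} = \sqrt{54013}$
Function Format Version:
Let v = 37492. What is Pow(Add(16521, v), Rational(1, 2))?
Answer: Pow(54013, Rational(1, 2)) ≈ 232.41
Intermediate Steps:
Pow(Add(16521, v), Rational(1, 2)) = Pow(Add(16521, 37492), Rational(1, 2)) = Pow(54013, Rational(1, 2))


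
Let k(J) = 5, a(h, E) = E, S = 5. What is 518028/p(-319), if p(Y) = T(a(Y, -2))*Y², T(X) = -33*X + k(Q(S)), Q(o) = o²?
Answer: 518028/7225031 ≈ 0.071699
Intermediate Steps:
T(X) = 5 - 33*X (T(X) = -33*X + 5 = 5 - 33*X)
p(Y) = 71*Y² (p(Y) = (5 - 33*(-2))*Y² = (5 + 66)*Y² = 71*Y²)
518028/p(-319) = 518028/((71*(-319)²)) = 518028/((71*101761)) = 518028/7225031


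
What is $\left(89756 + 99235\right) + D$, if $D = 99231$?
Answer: $288222$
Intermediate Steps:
$\left(89756 + 99235\right) + D = \left(89756 + 99235\right) + 99231 = 188991 + 99231 = 288222$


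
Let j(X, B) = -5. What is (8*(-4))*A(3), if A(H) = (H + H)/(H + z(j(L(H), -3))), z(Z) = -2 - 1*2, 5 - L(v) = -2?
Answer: 192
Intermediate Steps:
L(v) = 7 (L(v) = 5 - 1*(-2) = 5 + 2 = 7)
z(Z) = -4 (z(Z) = -2 - 2 = -4)
A(H) = 2*H/(-4 + H) (A(H) = (H + H)/(H - 4) = (2*H)/(-4 + H) = 2*H/(-4 + H))
(8*(-4))*A(3) = (8*(-4))*(2*3/(-4 + 3)) = -64*3/(-1) = -64*3*(-1) = -32*(-6) = 192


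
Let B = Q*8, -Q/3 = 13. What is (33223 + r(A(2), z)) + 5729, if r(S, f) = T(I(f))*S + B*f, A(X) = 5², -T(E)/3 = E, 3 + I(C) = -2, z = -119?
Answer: 76455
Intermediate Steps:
Q = -39 (Q = -3*13 = -39)
I(C) = -5 (I(C) = -3 - 2 = -5)
T(E) = -3*E
B = -312 (B = -39*8 = -312)
A(X) = 25
r(S, f) = -312*f + 15*S (r(S, f) = (-3*(-5))*S - 312*f = 15*S - 312*f = -312*f + 15*S)
(33223 + r(A(2), z)) + 5729 = (33223 + (-312*(-119) + 15*25)) + 5729 = (33223 + (37128 + 375)) + 5729 = (33223 + 37503) + 5729 = 70726 + 5729 = 76455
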